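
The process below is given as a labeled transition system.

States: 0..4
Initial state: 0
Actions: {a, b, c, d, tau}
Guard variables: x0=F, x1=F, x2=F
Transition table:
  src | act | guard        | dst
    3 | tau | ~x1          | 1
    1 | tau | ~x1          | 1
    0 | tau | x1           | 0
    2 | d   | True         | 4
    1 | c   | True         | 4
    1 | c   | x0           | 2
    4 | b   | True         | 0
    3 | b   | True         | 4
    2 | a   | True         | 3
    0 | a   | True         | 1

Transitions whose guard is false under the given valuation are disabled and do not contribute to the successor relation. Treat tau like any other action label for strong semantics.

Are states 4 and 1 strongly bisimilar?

Compute ~ classes (split until stable):
  π0 = {{0,1,2,3,4}}
  π1 = {{0},{1},{2},{3},{4}}
stable after 2 split(s): 5 block(s)
class of 4: {4}; class of 1: {1}

Answer: NOT BISIMILAR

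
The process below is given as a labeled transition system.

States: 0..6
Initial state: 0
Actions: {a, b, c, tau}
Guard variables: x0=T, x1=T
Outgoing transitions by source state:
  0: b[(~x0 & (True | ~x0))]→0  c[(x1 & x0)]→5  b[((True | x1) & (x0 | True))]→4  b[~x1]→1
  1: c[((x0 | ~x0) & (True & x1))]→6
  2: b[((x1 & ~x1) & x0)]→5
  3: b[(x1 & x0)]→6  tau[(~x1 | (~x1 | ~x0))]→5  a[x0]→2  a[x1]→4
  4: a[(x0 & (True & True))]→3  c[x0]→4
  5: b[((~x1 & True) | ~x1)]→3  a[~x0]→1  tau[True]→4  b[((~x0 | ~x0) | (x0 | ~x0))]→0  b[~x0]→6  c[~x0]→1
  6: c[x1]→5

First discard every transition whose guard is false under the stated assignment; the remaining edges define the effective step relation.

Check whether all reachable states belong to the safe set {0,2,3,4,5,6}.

Answer: INVARIANT HOLDS

Analysis:
Inv-set: {0,2,3,4,5,6}
Reach set: {0,2,3,4,5,6}
  0: ok
  2: ok
  3: ok
  4: ok
  5: ok
  6: ok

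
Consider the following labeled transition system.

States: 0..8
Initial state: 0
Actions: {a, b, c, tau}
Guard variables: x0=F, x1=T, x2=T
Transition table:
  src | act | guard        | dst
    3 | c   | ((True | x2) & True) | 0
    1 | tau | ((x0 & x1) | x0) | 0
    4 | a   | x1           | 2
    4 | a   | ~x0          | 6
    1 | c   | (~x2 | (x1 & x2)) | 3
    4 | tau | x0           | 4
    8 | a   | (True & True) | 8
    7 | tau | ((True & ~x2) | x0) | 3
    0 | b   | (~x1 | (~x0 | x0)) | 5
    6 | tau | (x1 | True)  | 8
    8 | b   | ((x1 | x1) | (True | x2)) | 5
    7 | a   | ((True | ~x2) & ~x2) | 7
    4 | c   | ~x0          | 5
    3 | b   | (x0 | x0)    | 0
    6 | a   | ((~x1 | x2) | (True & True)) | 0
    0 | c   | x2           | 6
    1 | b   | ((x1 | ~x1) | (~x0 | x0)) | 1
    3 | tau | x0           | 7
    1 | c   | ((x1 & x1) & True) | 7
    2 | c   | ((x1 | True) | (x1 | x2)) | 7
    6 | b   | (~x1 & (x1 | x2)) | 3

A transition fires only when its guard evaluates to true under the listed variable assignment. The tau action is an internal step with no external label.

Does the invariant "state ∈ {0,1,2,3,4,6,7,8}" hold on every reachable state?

Answer: INVARIANT VIOLATED at state 5

Analysis:
Allowed set {0,1,2,3,4,6,7,8}
Reachable = {0,5,6,8}
  0: ok
  5: VIOLATES
  6: ok
  8: ok
counterexample path to 5: b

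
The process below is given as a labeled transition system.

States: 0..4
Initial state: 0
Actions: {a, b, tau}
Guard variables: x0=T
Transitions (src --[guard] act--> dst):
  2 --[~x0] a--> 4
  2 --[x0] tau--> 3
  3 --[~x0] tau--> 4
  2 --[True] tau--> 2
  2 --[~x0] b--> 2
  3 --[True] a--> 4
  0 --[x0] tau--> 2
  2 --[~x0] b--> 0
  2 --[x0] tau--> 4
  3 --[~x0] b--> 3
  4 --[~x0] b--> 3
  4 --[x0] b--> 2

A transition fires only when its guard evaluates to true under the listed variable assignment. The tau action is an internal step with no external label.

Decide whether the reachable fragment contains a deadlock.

Answer: DEADLOCK-FREE

Working:
Reach set: {0,2,3,4}
  0: tau→2  [1 out]
  2: tau→2  tau→3  tau→4  [3 out]
  3: a→4  [1 out]
  4: b→2  [1 out]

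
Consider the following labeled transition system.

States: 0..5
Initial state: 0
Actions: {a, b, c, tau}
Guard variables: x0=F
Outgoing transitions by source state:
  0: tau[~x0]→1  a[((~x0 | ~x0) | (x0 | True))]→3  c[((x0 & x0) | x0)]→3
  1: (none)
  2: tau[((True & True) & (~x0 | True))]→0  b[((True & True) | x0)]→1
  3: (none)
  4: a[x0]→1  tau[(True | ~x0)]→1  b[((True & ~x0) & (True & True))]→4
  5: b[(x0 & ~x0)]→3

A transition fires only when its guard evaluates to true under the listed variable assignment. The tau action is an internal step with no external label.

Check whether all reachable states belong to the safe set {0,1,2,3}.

Answer: INVARIANT HOLDS

Analysis:
Allowed set {0,1,2,3}
R = {0,1,3}
  0: ok
  1: ok
  3: ok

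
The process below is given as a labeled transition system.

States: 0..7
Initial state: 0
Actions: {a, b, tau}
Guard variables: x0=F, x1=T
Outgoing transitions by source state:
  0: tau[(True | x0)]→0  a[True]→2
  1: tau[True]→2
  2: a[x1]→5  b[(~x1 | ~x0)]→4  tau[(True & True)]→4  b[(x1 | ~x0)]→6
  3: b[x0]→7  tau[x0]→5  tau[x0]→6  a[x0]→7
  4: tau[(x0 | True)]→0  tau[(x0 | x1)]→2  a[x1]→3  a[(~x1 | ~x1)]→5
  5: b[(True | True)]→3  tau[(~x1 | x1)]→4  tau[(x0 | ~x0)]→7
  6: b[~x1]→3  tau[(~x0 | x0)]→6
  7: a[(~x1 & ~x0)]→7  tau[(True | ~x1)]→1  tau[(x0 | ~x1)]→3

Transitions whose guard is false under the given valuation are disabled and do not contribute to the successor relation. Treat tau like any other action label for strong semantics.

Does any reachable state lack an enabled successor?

Answer: DEADLOCK at state 3

Working:
R = {0,1,2,3,4,5,6,7}
  0: a→2  tau→0  [deg 2]
  1: tau→2  [deg 1]
  2: a→5  b→4  b→6  tau→4  [deg 4]
  3: ∅  [STUCK]
  4: a→3  tau→0  tau→2  [deg 3]
  5: b→3  tau→4  tau→7  [deg 3]
  6: tau→6  [deg 1]
  7: tau→1  [deg 1]
witness 3: a·a·b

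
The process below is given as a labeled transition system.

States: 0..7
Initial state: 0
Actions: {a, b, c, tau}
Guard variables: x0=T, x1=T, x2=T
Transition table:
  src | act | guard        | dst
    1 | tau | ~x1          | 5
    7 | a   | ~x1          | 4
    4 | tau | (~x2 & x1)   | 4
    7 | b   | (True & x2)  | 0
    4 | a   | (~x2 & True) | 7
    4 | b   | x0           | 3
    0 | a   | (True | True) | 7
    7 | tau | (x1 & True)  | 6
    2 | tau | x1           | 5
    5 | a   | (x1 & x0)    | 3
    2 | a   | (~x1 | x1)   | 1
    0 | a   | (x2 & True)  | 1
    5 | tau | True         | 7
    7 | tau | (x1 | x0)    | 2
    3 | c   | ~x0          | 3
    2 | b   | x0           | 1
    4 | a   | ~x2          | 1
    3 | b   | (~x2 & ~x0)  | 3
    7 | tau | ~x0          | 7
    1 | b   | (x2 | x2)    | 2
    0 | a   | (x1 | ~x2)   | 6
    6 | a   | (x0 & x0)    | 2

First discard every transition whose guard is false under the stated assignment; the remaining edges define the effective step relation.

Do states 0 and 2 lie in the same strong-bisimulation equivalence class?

Refine partition for ~:
  π0 = {{0,1,2,3,4,5,6,7}}
  π1 = {{0,6},{1,4},{2},{3},{5},{7}}
  π2 = {{0},{1},{2},{3},{4},{5},{6},{7}}
Fixed point at round 3; 8 class(es).
0∈{0}, 2∈{2}

Answer: NOT BISIMILAR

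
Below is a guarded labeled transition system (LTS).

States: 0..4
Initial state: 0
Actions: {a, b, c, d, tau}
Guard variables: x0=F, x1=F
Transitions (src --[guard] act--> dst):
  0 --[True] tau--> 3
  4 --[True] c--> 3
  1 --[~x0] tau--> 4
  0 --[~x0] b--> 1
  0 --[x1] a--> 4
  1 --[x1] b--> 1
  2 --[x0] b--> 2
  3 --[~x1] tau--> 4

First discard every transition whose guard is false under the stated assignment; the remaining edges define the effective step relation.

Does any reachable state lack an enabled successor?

R = {0,1,3,4}
  0: b→1  tau→3  [2 out]
  1: tau→4  [1 out]
  3: tau→4  [1 out]
  4: c→3  [1 out]

Answer: DEADLOCK-FREE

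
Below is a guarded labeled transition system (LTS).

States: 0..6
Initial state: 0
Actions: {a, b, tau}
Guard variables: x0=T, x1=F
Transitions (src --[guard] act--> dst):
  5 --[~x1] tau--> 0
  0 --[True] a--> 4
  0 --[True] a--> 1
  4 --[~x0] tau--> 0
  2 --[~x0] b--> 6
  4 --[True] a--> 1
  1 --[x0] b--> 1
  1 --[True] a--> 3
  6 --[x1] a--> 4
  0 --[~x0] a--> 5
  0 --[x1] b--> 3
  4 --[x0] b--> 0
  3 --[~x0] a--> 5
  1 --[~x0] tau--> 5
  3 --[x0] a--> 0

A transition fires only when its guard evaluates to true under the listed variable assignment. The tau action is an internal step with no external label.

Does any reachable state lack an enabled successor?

Answer: DEADLOCK-FREE

Analysis:
Reach set: {0,1,3,4}
  0: a→1  a→4  [2 exit(s)]
  1: a→3  b→1  [2 exit(s)]
  3: a→0  [1 exit(s)]
  4: a→1  b→0  [2 exit(s)]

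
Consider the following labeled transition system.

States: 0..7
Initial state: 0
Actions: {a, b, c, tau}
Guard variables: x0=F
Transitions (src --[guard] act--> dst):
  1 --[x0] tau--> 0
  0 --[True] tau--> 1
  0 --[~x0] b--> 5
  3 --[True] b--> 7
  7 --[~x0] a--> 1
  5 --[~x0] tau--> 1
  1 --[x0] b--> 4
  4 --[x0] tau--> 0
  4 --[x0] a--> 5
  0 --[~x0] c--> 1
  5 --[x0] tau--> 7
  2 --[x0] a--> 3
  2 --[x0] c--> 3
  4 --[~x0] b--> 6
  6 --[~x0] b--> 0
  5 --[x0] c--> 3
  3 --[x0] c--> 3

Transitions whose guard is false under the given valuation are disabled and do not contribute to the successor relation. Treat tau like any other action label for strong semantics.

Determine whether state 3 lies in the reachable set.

After dropping false guards: 8 live edges.
Layer 0: {0}
Layer 1: {1,5}  total {0,1,5}
Reachable = {0,1,5}

Answer: UNREACHABLE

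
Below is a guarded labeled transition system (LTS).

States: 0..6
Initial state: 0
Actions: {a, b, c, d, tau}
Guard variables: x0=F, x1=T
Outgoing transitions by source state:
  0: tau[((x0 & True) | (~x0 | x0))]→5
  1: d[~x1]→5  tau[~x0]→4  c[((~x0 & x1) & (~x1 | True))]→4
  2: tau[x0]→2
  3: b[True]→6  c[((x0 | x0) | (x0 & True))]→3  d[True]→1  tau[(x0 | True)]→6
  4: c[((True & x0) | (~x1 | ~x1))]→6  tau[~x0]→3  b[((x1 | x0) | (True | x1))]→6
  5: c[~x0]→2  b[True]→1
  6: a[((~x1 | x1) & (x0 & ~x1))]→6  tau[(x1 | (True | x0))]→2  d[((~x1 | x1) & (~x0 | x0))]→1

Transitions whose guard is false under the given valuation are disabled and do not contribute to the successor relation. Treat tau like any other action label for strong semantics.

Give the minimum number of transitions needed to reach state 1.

Answer: 2

Working:
Layered search for 1:
  Layer 0: {0}
  Layer 1: {5}
  Layer 2: {1,2}
1 enters at depth 2; path tau·b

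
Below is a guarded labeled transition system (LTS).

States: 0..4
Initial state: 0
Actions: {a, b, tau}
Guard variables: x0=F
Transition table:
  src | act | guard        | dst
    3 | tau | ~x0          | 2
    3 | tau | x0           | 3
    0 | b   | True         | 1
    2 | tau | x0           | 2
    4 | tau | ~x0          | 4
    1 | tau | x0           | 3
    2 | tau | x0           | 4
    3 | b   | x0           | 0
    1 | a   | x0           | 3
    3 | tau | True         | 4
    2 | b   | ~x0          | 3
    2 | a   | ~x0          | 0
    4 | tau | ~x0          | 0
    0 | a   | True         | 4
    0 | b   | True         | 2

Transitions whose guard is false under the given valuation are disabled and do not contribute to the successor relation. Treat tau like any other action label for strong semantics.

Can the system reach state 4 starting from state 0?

Answer: REACHABLE

Trace:
After dropping false guards: 9 live edges.
L0 = {0}
L1 = {1,2,4}  total {0,1,2,4}
L2 = {3}  total {0,1,2,3,4}
Reach set: {0,1,2,3,4}
Path to 4: a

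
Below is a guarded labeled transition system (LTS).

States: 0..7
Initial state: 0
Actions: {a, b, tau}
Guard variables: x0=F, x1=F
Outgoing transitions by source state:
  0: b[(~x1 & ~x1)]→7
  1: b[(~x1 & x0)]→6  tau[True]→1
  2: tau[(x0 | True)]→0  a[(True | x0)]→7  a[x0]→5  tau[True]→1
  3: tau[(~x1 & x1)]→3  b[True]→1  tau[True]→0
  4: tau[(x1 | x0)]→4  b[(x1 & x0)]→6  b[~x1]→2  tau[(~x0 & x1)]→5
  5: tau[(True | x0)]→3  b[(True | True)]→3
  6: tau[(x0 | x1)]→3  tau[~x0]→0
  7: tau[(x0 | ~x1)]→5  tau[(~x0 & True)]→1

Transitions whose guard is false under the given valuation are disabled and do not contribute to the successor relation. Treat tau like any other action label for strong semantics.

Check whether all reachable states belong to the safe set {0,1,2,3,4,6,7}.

Answer: INVARIANT VIOLATED at state 5

Analysis:
Allowed set {0,1,2,3,4,6,7}
Reach set: {0,1,3,5,7}
  0: safe
  1: safe
  3: safe
  5: outside
  7: safe
counterexample path to 5: b·tau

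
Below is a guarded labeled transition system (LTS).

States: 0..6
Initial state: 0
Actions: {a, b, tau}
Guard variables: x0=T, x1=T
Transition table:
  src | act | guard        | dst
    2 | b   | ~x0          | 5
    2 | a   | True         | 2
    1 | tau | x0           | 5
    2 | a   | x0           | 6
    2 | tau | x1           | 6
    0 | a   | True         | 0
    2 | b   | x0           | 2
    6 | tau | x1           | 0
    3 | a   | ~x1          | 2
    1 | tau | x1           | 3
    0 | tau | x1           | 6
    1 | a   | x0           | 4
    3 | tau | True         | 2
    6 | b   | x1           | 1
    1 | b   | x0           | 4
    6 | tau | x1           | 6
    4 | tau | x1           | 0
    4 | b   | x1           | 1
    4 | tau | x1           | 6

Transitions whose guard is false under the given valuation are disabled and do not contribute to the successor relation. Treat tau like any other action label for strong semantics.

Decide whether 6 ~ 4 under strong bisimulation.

Compute ~ classes (split until stable):
  P[0] = {{0,1,2,3,4,5,6}}
  P[1] = {{0},{1,2},{3},{4,6},{5}}
  P[2] = {{0},{1},{2},{3},{4,6},{5}}
stable after 3 split(s): 6 block(s)
[6]={4,6}  [4]={4,6}

Answer: BISIMILAR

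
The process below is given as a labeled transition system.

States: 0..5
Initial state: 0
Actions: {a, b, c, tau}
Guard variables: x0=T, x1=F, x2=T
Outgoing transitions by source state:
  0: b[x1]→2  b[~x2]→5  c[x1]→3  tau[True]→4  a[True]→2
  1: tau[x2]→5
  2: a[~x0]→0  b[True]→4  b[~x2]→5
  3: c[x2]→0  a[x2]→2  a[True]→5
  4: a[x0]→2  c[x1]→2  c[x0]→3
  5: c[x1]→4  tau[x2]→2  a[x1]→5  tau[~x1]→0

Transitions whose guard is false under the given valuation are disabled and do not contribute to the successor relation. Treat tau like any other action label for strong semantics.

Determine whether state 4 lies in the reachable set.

Answer: REACHABLE

Analysis:
11 transition(s) survive guard evaluation.
Layer 0: {0}
Layer 1: {2,4}  total {0,2,4}
Layer 2: {3}  total {0,2,3,4}
Layer 3: {5}  total {0,2,3,4,5}
Reach set: {0,2,3,4,5}
Path to 4: tau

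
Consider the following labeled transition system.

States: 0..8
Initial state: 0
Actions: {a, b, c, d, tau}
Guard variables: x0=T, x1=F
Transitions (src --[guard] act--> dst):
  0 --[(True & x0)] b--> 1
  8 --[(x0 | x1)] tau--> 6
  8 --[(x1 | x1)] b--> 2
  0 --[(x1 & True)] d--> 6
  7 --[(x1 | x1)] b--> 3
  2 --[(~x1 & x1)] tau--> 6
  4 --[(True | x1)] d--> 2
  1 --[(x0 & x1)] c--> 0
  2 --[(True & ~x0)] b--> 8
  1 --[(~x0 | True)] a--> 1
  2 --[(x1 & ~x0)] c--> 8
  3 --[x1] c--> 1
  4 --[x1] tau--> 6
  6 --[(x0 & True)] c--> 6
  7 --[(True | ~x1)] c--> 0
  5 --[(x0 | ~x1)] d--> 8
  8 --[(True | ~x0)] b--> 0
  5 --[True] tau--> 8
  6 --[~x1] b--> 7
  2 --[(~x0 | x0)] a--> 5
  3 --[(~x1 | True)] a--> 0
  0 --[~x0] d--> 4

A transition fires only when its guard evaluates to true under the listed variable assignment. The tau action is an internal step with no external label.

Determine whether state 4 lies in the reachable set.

Answer: UNREACHABLE

Analysis:
Guard filter leaves 12 enabled edge(s).
L0 = {0}
L1 = {1}  cumulative {0,1}
Reach set: {0,1}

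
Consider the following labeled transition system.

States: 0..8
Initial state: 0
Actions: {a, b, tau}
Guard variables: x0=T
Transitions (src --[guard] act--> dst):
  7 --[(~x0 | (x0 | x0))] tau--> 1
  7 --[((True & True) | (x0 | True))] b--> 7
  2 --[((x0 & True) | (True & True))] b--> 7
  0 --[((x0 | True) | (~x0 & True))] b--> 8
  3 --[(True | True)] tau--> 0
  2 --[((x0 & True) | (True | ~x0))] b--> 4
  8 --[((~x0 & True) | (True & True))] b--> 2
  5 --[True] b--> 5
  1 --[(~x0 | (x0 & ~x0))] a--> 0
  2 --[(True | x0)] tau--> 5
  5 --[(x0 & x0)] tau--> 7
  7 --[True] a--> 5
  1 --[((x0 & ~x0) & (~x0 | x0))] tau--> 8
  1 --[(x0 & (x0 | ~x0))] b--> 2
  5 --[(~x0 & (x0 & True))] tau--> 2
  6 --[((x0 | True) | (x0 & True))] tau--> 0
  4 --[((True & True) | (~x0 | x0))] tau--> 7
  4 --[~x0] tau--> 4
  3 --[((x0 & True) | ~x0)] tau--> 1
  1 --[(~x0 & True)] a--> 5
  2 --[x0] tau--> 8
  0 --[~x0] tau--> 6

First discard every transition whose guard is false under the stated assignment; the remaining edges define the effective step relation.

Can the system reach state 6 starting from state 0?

Answer: UNREACHABLE

Trace:
Guard filter leaves 16 enabled edge(s).
L0 = {0}
L1 = {8}  now seen {0,8}
L2 = {2}  now seen {0,2,8}
L3 = {4,5,7}  now seen {0,2,4,5,7,8}
L4 = {1}  now seen {0,1,2,4,5,7,8}
R = {0,1,2,4,5,7,8}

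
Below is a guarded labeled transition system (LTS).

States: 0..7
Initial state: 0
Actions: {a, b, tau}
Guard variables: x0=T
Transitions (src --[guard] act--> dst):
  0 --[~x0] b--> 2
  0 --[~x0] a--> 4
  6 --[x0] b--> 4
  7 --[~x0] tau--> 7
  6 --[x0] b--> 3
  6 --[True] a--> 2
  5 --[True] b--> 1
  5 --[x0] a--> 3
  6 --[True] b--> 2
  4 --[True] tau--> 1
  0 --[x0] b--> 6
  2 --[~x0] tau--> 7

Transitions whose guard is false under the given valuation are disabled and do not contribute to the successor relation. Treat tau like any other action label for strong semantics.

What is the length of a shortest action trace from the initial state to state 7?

Layered search for 7:
  Layer 0: {0}
  Layer 1: {6}
  Layer 2: {2,3,4}
  Layer 3: {1}
7 never appears.

Answer: UNREACHABLE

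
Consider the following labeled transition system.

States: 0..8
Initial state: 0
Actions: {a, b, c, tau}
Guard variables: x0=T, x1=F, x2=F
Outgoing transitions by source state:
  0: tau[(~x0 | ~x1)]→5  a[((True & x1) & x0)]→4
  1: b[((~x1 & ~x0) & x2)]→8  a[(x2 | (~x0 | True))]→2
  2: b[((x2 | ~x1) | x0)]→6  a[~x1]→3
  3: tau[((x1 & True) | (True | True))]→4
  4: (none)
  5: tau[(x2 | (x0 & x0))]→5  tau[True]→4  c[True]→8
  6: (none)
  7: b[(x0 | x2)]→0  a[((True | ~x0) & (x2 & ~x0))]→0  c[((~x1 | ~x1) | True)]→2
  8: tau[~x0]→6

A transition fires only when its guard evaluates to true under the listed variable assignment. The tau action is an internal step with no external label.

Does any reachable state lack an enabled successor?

R = {0,4,5,8}
  0: tau→5  [1 exit(s)]
  4: ∅  [no exit]
  5: c→8  tau→4  tau→5  [3 exit(s)]
  8: ∅  [no exit]
Path to 4: tau·tau

Answer: DEADLOCK at state 4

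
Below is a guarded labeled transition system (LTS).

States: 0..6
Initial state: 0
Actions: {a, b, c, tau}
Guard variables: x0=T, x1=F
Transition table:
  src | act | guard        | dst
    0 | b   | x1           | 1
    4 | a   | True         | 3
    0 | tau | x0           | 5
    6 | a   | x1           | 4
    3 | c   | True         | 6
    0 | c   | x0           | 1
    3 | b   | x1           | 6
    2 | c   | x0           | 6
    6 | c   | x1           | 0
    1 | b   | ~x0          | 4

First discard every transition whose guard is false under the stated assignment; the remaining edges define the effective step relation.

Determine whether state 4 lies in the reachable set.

Answer: UNREACHABLE

Working:
5 transition(s) survive guard evaluation.
Layer 0: {0}
Layer 1: {1,5}  now seen {0,1,5}
Reachable = {0,1,5}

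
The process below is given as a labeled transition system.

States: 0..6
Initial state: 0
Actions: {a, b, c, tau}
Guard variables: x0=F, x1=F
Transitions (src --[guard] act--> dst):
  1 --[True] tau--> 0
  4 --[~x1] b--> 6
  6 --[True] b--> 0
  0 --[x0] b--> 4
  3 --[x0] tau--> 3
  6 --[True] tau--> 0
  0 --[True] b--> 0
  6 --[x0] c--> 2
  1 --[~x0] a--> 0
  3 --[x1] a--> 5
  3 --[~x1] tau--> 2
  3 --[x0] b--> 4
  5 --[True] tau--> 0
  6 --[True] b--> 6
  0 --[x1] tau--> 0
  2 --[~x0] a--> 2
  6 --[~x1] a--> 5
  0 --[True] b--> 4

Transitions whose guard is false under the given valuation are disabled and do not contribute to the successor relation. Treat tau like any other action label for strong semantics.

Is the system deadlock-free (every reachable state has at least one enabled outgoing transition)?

R = {0,4,5,6}
  0: b→0  b→4  [2 out]
  4: b→6  [1 out]
  5: tau→0  [1 out]
  6: a→5  b→0  b→6  tau→0  [4 out]

Answer: DEADLOCK-FREE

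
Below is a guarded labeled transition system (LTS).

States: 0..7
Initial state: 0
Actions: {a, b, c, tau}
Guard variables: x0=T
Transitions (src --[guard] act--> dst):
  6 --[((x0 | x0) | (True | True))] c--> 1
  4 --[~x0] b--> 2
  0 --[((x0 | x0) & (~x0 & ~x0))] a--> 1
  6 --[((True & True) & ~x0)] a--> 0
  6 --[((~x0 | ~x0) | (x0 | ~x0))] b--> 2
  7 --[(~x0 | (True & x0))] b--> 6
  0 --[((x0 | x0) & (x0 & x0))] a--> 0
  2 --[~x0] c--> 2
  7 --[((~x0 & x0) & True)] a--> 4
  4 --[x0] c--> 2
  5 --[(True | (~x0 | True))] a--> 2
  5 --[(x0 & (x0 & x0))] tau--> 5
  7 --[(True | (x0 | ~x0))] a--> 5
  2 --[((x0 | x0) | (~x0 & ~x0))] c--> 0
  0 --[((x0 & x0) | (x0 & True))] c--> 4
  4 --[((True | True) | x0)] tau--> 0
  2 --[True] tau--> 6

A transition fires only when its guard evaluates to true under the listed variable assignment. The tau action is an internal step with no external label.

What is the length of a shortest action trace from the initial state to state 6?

Layered search for 6:
  depth 0: {0}
  depth 1: {4}
  depth 2: {2}
  depth 3: {6}
depth(6)=3, e.g. c·c·tau

Answer: 3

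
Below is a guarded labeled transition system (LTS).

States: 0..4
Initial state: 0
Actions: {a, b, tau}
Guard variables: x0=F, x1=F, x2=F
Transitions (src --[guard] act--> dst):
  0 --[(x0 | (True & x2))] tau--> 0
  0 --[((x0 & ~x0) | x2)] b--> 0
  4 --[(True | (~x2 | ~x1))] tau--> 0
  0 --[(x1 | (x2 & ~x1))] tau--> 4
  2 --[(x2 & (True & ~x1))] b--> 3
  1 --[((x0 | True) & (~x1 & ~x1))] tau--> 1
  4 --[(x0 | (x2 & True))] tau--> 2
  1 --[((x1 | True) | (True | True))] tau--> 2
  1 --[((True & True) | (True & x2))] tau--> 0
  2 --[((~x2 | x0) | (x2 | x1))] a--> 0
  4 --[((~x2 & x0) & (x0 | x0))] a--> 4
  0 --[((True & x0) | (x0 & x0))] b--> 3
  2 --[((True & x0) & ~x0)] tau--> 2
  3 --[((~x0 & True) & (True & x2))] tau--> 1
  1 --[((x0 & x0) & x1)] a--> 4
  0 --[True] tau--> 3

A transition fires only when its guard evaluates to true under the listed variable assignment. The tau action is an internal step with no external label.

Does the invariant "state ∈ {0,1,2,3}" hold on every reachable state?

Inv-set: {0,1,2,3}
R = {0,3}
  0: ✓
  3: ✓

Answer: INVARIANT HOLDS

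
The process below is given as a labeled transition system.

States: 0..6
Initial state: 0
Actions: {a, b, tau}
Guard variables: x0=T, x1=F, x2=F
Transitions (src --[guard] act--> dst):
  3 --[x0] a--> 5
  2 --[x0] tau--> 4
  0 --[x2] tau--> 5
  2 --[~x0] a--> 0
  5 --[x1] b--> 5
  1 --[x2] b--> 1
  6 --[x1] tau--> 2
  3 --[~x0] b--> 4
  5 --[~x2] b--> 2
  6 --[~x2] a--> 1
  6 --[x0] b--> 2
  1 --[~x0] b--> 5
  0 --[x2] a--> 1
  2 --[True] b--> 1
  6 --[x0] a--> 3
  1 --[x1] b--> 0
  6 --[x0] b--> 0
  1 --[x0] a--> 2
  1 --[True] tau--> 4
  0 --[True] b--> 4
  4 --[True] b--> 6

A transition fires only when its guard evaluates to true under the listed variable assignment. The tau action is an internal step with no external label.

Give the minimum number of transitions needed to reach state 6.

Answer: 2

Working:
Layered search for 6:
  L0 = {0}
  L1 = {4}
  L2 = {6}
depth(6)=2, e.g. b·b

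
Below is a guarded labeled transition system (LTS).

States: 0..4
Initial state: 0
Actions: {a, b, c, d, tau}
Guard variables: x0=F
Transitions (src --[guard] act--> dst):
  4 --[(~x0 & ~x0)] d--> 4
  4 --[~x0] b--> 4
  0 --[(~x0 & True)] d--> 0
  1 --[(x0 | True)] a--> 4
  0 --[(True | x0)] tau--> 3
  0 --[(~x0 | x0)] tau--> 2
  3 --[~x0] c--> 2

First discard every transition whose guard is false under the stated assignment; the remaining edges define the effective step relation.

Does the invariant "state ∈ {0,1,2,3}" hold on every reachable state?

Answer: INVARIANT HOLDS

Working:
Safe = {0,1,2,3}
Reachable = {0,2,3}
  0: safe
  2: safe
  3: safe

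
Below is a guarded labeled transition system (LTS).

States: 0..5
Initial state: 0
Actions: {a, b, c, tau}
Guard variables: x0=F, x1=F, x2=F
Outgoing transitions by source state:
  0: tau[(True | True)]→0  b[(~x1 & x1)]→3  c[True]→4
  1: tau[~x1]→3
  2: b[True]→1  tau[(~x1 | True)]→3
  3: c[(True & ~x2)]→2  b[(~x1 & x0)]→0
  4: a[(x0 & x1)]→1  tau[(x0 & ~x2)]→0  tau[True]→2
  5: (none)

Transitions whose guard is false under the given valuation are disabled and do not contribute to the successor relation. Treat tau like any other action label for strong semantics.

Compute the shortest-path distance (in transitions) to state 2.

Answer: 2

Trace:
BFS to 2:
  L0 = {0}
  L1 = {4}
  L2 = {2}
depth(2)=2, e.g. c·tau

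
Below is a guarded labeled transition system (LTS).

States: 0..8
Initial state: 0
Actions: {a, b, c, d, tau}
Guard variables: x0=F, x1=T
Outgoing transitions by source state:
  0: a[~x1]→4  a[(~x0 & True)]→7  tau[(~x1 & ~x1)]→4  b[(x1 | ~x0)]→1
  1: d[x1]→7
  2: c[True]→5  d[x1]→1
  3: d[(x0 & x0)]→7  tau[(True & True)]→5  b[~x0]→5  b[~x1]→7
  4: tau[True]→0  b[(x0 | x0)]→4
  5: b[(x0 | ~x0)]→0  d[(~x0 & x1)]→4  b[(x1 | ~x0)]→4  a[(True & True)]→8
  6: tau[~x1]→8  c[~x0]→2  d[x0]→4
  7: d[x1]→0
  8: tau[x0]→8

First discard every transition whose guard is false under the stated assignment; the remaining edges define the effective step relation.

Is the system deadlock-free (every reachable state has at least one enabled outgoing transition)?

Answer: DEADLOCK-FREE

Working:
Reachable = {0,1,7}
  0: a→7  b→1  [2 exit(s)]
  1: d→7  [1 exit(s)]
  7: d→0  [1 exit(s)]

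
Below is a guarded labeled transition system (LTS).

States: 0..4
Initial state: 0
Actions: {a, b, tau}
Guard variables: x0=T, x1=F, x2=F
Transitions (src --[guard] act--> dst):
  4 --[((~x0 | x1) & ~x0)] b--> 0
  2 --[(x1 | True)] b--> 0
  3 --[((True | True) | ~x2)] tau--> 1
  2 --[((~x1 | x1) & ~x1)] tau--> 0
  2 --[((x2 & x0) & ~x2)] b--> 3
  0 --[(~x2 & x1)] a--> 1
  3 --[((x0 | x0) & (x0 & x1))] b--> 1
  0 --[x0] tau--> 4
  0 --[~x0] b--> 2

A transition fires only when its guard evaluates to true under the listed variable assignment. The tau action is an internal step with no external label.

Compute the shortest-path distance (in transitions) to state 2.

BFS to 2:
  depth 0: {0}
  depth 1: {4}
2 never appears.

Answer: UNREACHABLE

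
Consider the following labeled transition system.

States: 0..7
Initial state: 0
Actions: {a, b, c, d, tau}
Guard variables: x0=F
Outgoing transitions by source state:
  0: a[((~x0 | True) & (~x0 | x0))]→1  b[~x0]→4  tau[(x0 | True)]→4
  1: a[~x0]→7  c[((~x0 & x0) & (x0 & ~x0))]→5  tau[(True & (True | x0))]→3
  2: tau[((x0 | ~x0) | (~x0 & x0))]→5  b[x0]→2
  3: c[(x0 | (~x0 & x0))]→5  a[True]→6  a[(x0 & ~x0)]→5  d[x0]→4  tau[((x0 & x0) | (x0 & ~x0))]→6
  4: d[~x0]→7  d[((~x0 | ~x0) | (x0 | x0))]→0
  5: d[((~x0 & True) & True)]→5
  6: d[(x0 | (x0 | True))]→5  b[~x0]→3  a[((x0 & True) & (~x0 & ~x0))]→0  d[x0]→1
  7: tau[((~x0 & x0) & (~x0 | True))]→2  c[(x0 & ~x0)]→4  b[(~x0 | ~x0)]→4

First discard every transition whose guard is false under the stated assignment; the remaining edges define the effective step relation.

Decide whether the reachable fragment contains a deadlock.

Reach set: {0,1,3,4,5,6,7}
  0: a→1  b→4  tau→4  [3 out]
  1: a→7  tau→3  [2 out]
  3: a→6  [1 out]
  4: d→0  d→7  [2 out]
  5: d→5  [1 out]
  6: b→3  d→5  [2 out]
  7: b→4  [1 out]

Answer: DEADLOCK-FREE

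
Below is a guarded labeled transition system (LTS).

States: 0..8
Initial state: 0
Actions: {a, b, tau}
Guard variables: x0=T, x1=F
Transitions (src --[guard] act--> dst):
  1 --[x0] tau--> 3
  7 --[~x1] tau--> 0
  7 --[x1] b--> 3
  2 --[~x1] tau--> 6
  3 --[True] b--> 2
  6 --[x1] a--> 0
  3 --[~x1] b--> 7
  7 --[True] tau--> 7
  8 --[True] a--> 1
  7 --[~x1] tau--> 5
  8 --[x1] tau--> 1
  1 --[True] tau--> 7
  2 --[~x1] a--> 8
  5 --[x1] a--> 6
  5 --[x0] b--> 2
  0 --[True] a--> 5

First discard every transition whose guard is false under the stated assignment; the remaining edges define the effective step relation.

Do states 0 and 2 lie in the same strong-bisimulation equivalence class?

Answer: NOT BISIMILAR

Analysis:
Compute ~ classes (split until stable):
  round 0: {{0,1,2,3,4,5,6,7,8}}
  round 1: {{0,8},{1,7},{2},{3,5},{4,6}}
  round 2: {{0},{1},{2},{3},{4,6},{5},{7},{8}}
8 equivalence class(es) (converged in 3)
class of 0: {0}; class of 2: {2}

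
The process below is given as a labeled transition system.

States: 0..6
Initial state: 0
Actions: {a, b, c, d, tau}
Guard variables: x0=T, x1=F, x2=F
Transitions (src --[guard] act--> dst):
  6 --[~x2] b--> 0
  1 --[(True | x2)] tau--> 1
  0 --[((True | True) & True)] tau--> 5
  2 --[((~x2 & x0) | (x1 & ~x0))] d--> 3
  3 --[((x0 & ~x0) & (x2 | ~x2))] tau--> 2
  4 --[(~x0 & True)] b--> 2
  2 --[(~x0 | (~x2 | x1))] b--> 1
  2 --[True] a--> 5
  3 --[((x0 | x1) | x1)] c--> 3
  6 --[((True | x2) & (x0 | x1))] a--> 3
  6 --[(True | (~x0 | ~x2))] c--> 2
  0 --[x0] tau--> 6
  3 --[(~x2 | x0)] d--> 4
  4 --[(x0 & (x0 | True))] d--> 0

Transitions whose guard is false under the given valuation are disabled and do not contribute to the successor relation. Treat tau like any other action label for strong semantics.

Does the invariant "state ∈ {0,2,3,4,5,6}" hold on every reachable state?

Safe = {0,2,3,4,5,6}
Reach set: {0,1,2,3,4,5,6}
  0: ✓
  1: outside
  2: ✓
  3: ✓
  4: ✓
  5: ✓
  6: ✓
counterexample path to 1: tau·c·b

Answer: INVARIANT VIOLATED at state 1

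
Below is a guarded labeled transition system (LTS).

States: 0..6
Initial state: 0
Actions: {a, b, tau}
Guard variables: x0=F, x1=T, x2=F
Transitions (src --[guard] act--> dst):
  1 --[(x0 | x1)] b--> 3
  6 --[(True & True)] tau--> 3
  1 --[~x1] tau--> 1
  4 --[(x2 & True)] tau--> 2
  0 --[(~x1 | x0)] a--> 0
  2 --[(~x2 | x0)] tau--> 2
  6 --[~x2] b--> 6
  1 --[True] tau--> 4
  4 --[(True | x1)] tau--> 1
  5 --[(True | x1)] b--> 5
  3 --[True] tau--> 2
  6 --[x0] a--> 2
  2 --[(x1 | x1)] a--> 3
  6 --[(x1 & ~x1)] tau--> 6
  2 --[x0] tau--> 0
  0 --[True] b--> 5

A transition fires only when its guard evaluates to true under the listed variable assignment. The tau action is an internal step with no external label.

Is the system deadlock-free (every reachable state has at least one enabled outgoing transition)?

Answer: DEADLOCK-FREE

Trace:
R = {0,5}
  0: b→5  [1 exit(s)]
  5: b→5  [1 exit(s)]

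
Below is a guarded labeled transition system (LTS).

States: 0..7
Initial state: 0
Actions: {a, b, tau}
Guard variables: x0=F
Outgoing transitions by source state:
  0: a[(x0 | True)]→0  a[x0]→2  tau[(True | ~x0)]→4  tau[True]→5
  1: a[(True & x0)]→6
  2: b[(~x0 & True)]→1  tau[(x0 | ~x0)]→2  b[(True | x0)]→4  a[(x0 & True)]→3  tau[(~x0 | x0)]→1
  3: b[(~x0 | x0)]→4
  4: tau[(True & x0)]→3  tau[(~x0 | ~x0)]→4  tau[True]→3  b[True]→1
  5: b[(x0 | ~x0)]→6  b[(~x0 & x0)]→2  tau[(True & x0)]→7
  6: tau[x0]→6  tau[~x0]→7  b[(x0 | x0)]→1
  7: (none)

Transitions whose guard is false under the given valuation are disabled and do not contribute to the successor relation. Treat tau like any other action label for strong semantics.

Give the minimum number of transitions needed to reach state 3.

BFS to 3:
  depth 0: {0}
  depth 1: {4,5}
  depth 2: {1,3,6}
3 enters at depth 2; path tau·tau

Answer: 2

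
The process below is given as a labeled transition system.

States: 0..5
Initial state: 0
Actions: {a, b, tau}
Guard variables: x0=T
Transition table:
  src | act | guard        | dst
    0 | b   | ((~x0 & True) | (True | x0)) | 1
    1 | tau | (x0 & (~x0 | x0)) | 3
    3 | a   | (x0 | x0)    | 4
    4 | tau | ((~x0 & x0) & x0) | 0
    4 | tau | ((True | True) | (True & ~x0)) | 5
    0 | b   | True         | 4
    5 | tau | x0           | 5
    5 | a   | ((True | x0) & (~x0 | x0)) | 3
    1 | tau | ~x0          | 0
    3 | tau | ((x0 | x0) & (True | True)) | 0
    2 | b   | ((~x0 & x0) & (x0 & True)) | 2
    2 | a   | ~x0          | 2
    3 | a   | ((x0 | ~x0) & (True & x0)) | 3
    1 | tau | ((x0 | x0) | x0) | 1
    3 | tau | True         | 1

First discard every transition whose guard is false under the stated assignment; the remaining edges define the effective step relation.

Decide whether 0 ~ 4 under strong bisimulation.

Answer: NOT BISIMILAR

Analysis:
Compute ~ classes (split until stable):
  π0 = {{0,1,2,3,4,5}}
  π1 = {{0},{1,4},{2},{3,5}}
  π2 = {{0},{1},{2},{3},{4},{5}}
Fixed point at round 3; 6 class(es).
class of 0: {0}; class of 4: {4}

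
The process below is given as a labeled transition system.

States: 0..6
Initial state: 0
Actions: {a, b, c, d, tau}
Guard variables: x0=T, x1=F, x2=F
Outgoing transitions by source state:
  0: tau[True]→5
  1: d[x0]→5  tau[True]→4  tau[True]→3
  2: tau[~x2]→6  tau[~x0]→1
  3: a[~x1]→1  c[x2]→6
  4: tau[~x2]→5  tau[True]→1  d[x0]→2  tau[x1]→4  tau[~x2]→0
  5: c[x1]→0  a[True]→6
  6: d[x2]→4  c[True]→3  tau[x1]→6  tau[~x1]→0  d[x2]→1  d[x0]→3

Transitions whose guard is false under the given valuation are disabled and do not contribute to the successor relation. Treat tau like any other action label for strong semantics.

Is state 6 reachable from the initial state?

Guard filter leaves 14 enabled edge(s).
depth 0: {0}
depth 1: {5}  now seen {0,5}
depth 2: {6}  now seen {0,5,6}
depth 3: {3}  now seen {0,3,5,6}
depth 4: {1}  now seen {0,1,3,5,6}
depth 5: {4}  now seen {0,1,3,4,5,6}
depth 6: {2}  now seen {0,1,2,3,4,5,6}
Reach set: {0,1,2,3,4,5,6}
trace reaching 6: tau·a

Answer: REACHABLE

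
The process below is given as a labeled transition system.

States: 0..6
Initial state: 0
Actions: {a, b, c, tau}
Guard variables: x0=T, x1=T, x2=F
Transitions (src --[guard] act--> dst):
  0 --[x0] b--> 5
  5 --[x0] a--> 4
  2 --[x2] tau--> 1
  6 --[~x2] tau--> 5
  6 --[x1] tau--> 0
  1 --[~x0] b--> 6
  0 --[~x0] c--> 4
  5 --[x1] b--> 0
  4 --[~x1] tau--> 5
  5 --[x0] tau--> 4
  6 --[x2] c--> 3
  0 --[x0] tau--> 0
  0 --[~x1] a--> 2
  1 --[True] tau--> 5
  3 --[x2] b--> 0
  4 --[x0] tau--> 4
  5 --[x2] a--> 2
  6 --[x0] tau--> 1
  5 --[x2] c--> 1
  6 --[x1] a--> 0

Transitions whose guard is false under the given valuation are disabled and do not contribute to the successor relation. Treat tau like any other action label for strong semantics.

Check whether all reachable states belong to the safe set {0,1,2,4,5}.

Answer: INVARIANT HOLDS

Trace:
Inv-set: {0,1,2,4,5}
R = {0,4,5}
  0: ok
  4: ok
  5: ok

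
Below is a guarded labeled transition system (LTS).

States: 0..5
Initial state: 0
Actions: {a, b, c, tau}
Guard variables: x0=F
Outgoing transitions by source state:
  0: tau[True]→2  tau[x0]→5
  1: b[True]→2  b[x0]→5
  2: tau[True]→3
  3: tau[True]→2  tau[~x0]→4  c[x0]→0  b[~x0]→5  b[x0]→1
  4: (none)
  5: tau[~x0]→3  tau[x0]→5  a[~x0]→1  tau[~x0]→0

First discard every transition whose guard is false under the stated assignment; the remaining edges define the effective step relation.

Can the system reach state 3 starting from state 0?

Answer: REACHABLE

Trace:
After dropping false guards: 9 live edges.
Layer 0: {0}
Layer 1: {2}  cumulative {0,2}
Layer 2: {3}  cumulative {0,2,3}
Layer 3: {4,5}  cumulative {0,2,3,4,5}
Layer 4: {1}  cumulative {0,1,2,3,4,5}
R = {0,1,2,3,4,5}
trace reaching 3: tau·tau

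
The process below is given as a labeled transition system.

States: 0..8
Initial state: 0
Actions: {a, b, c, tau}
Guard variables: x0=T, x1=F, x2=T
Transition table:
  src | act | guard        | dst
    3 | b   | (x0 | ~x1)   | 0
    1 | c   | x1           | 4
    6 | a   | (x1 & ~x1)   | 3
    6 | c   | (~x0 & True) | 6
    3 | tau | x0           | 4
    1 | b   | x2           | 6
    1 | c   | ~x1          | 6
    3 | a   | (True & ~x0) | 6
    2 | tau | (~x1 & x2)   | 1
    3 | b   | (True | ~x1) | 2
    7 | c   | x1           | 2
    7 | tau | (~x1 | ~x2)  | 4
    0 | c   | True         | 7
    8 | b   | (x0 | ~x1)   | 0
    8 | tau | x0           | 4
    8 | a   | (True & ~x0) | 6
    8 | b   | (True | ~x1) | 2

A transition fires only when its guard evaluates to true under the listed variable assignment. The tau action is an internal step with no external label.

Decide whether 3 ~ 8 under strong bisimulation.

Answer: BISIMILAR

Working:
Refine partition for ~:
  round 0: {{0,1,2,3,4,5,6,7,8}}
  round 1: {{0},{1},{2,7},{3,8},{4,5,6}}
  round 2: {{0},{1},{2},{3,8},{4,5,6},{7}}
stable after 3 split(s): 6 block(s)
3∈{3,8}, 8∈{3,8}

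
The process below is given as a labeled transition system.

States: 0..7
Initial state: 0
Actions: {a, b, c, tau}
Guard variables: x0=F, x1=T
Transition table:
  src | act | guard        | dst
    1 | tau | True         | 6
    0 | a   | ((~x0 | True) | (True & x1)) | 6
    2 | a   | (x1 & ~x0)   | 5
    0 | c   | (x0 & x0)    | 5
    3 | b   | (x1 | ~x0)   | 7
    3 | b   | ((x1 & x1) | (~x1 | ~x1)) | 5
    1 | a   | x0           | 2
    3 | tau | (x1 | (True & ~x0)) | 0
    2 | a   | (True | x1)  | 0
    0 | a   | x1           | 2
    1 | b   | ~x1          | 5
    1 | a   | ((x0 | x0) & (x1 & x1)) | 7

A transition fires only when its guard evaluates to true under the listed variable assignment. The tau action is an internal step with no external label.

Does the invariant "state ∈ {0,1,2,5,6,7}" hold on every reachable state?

Answer: INVARIANT HOLDS

Trace:
Allowed set {0,1,2,5,6,7}
Reach set: {0,2,5,6}
  0: ✓
  2: ✓
  5: ✓
  6: ✓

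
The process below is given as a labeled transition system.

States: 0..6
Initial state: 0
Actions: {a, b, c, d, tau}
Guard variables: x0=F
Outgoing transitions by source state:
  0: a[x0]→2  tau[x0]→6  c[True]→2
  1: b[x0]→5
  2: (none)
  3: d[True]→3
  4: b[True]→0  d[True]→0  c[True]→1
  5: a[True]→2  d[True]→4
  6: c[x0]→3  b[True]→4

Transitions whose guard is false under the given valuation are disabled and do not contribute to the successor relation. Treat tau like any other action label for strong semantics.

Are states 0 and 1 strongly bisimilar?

Bisimulation quotient by refinement:
  π0 = {{0,1,2,3,4,5,6}}
  π1 = {{0},{1,2},{3},{4},{5},{6}}
6 equivalence class(es) (converged in 2)
0∈{0}, 1∈{1,2}

Answer: NOT BISIMILAR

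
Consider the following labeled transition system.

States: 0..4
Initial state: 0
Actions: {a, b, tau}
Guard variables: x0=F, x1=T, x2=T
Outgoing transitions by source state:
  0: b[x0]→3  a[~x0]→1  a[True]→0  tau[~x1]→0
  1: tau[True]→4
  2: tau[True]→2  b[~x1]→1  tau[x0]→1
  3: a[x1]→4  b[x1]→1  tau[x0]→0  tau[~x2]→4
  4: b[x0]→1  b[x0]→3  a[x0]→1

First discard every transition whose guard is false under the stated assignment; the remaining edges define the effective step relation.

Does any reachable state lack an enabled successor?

Reach set: {0,1,4}
  0: a→0  a→1  [2 out]
  1: tau→4  [1 out]
  4: ∅  [STUCK]
witness 4: a·tau

Answer: DEADLOCK at state 4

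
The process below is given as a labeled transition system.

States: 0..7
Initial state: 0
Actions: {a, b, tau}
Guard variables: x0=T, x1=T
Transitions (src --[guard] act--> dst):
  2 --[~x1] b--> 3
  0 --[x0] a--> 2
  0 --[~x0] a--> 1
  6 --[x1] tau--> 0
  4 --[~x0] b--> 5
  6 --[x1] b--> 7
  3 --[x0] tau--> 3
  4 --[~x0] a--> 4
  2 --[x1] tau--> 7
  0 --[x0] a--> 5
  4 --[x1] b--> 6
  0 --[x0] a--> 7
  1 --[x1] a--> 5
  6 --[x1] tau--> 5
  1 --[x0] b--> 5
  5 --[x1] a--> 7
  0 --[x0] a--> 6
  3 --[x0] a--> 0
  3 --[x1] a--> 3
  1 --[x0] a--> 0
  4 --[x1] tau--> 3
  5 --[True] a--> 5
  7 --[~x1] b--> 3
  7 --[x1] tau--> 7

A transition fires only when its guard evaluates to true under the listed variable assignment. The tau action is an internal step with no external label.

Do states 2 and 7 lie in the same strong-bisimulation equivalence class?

Refine partition for ~:
  π0 = {{0,1,2,3,4,5,6,7}}
  π1 = {{0,5},{1},{2,7},{3},{4,6}}
  π2 = {{0},{1},{2,7},{3},{4},{5},{6}}
7 equivalence class(es) (converged in 3)
[2]={2,7}  [7]={2,7}

Answer: BISIMILAR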